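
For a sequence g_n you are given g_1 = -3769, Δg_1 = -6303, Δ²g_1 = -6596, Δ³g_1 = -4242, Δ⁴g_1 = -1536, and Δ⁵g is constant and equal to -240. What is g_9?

Build the table forward from the leading diagonal:
Fifth differences: -240  -240  -240  -240  -240  -240  -240  -240  -240
Fourth differences: -1536  -1776  -2016  -2256  -2496  -2736  -2976  -3216  -3456
Third differences: -4242  -5778  -7554  -9570  -11826  -14322  -17058  -20034  -23250
Second differences: -6596  -10838  -16616  -24170  -33740  -45566  -59888  -76946  -96980
First differences: -6303  -12899  -23737  -40353  -64523  -98263  -143829  -203717  -280663
g: -3769  -10072  -22971  -46708  -87061  -151584  -249847  -393676  -597393

-597393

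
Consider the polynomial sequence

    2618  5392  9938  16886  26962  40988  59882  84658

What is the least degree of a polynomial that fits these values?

D1: 2774, 4546, 6948, 10076, 14026, 18894, 24776
D2: 1772, 2402, 3128, 3950, 4868, 5882
D3: 630, 726, 822, 918, 1014
D4: 96, 96, 96, 96
The fourth differences are constant, so the polynomial has degree 4.

4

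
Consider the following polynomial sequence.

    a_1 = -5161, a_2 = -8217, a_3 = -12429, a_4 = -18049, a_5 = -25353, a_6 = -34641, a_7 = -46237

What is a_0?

First differences: -3056  -4212  -5620  -7304  -9288  -11596
Second differences: -1156  -1408  -1684  -1984  -2308
Third differences: -252  -276  -300  -324
Fourth differences: -24  -24  -24
The fourth differences are constant at -24.
Work back: -252 + 24 = -228;  -1156 + 228 = -928;  -3056 + 928 = -2128;  -5161 + 2128 = -3033

-3033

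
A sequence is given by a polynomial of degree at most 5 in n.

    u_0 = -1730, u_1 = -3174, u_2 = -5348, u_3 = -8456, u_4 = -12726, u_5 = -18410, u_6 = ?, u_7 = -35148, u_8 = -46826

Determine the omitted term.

-25784

Using the first 6 terms:
First differences: -1444  -2174  -3108  -4270  -5684
Second differences: -730  -934  -1162  -1414
Third differences: -204  -228  -252
Fourth differences: -24  -24
Constant fourth difference = -24.
Extend forward: -252 − 24 = -276;  -1414 − 276 = -1690;  -5684 − 1690 = -7374;  -18410 − 7374 = -25784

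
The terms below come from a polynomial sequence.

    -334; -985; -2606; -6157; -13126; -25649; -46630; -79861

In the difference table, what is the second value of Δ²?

-1930

D1: -651, -1621, -3551, -6969, -12523, -20981, -33231
D2: -970, -1930, -3418, -5554, -8458, -12250
D3: -960, -1488, -2136, -2904, -3792
D4: -528, -648, -768, -888
D5: -120, -120, -120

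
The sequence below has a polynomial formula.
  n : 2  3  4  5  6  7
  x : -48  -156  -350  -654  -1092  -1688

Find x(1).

-2

First differences: -108, -194, -304, -438, -596
Second differences: -86, -110, -134, -158
Third differences: -24, -24, -24
The third differences are constant at -24.
Work back: -86 + 24 = -62;  -108 + 62 = -46;  -48 + 46 = -2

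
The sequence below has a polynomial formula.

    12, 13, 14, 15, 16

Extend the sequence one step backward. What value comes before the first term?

11

D1: 1  1  1  1
The first differences are constant at 1.
Work back: 12 − 1 = 11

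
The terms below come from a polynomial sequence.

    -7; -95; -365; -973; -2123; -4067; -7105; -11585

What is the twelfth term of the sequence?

-88  -270  -608  -1150  -1944  -3038  -4480
-182  -338  -542  -794  -1094  -1442
-156  -204  -252  -300  -348
-48  -48  -48  -48
Fourth differences constant at -48.
-348 − 48 = -396;  -1442 − 396 = -1838;  -4480 − 1838 = -6318;  -11585 − 6318 = -17903
-396 − 48 = -444;  -1838 − 444 = -2282;  -6318 − 2282 = -8600;  -17903 − 8600 = -26503
-444 − 48 = -492;  -2282 − 492 = -2774;  -8600 − 2774 = -11374;  -26503 − 11374 = -37877
-492 − 48 = -540;  -2774 − 540 = -3314;  -11374 − 3314 = -14688;  -37877 − 14688 = -52565

-52565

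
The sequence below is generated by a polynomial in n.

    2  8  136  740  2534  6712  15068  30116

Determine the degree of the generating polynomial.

5

D1: 6, 128, 604, 1794, 4178, 8356, 15048
D2: 122, 476, 1190, 2384, 4178, 6692
D3: 354, 714, 1194, 1794, 2514
D4: 360, 480, 600, 720
D5: 120, 120, 120
The fifth differences are constant, so the polynomial has degree 5.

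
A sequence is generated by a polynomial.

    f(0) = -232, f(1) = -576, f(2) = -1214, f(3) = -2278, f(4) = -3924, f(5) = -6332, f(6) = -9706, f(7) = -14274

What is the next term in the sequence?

-20288

D1: -344  -638  -1064  -1646  -2408  -3374  -4568
D2: -294  -426  -582  -762  -966  -1194
D3: -132  -156  -180  -204  -228
D4: -24  -24  -24  -24
The fourth differences are constant (-24).
-228 − 24 = -252;  -1194 − 252 = -1446;  -4568 − 1446 = -6014;  -14274 − 6014 = -20288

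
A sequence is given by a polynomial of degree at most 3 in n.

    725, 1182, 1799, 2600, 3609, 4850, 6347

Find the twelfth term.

D1: 457, 617, 801, 1009, 1241, 1497
D2: 160, 184, 208, 232, 256
D3: 24, 24, 24, 24
Third differences constant at 24.
256 + 24 = 280;  1497 + 280 = 1777;  6347 + 1777 = 8124
280 + 24 = 304;  1777 + 304 = 2081;  8124 + 2081 = 10205
304 + 24 = 328;  2081 + 328 = 2409;  10205 + 2409 = 12614
328 + 24 = 352;  2409 + 352 = 2761;  12614 + 2761 = 15375
352 + 24 = 376;  2761 + 376 = 3137;  15375 + 3137 = 18512

18512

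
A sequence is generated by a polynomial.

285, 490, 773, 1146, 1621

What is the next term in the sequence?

205 , 283 , 373 , 475
78 , 90 , 102
12 , 12
Third differences constant at 12.
102 + 12 = 114;  475 + 114 = 589;  1621 + 589 = 2210

2210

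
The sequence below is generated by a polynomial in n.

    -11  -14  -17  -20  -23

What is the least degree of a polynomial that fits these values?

1

D1: -3, -3, -3, -3
The first differences are constant, so the polynomial has degree 1.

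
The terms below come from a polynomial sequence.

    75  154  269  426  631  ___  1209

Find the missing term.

Using the first 5 terms:
D1: 79  115  157  205
D2: 36  42  48
D3: 6  6
Constant third difference = 6.
Extend forward: 48 + 6 = 54;  205 + 54 = 259;  631 + 259 = 890

890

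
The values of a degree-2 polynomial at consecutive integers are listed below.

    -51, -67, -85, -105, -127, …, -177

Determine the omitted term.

Using the first 5 terms:
First differences: -16, -18, -20, -22
Second differences: -2, -2, -2
Constant second difference = -2.
Extend forward: -22 − 2 = -24;  -127 − 24 = -151

-151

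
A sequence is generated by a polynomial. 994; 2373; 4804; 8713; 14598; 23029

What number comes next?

34648

D1: 1379  2431  3909  5885  8431
D2: 1052  1478  1976  2546
D3: 426  498  570
D4: 72  72
Constant fourth difference = 72, so extend:
570 + 72 = 642;  2546 + 642 = 3188;  8431 + 3188 = 11619;  23029 + 11619 = 34648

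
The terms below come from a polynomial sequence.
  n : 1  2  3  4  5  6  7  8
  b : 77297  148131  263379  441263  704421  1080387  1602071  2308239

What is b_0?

36591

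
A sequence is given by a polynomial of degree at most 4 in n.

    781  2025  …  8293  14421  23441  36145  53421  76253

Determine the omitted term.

Using the last 6 terms:
First differences: 6128, 9020, 12704, 17276, 22832
Second differences: 2892, 3684, 4572, 5556
Third differences: 792, 888, 984
Fourth differences: 96, 96
Constant fourth difference = 96.
Extend backward: 792 − 96 = 696;  2892 − 696 = 2196;  6128 − 2196 = 3932;  8293 − 3932 = 4361

4361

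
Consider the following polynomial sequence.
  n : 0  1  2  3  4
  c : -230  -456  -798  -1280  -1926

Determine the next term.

-2760

First differences: -226, -342, -482, -646
Second differences: -116, -140, -164
Third differences: -24, -24
The third differences are constant (-24).
-164 − 24 = -188;  -646 − 188 = -834;  -1926 − 834 = -2760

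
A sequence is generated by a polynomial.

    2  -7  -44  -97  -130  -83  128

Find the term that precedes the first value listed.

Δ: -9  -37  -53  -33  47  211
Δ²: -28  -16  20  80  164
Δ³: 12  36  60  84
Δ⁴: 24  24  24
The fourth differences are constant at 24.
Work back: 12 − 24 = -12;  -28 + 12 = -16;  -9 + 16 = 7;  2 − 7 = -5

-5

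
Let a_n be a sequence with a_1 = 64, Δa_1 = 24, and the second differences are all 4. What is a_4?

148

Build the table forward from the leading diagonal:
Second differences: 4, 4, 4, 4
First differences: 24, 28, 32, 36
a: 64, 88, 116, 148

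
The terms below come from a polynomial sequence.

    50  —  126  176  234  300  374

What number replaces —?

84

Using the last 5 terms:
50, 58, 66, 74
8, 8, 8
Constant second difference = 8.
Extend backward: 50 − 8 = 42;  126 − 42 = 84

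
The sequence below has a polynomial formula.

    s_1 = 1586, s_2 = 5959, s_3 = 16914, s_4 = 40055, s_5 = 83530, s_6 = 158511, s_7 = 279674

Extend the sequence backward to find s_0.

Δ: 4373  10955  23141  43475  74981  121163
Δ²: 6582  12186  20334  31506  46182
Δ³: 5604  8148  11172  14676
Δ⁴: 2544  3024  3504
Δ⁵: 480  480
The fifth differences are constant at 480.
Work back: 2544 − 480 = 2064;  5604 − 2064 = 3540;  6582 − 3540 = 3042;  4373 − 3042 = 1331;  1586 − 1331 = 255

255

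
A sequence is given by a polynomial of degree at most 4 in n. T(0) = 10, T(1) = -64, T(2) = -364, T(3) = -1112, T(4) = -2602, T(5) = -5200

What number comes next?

-9344

D1: -74, -300, -748, -1490, -2598
D2: -226, -448, -742, -1108
D3: -222, -294, -366
D4: -72, -72
Constant fourth difference = -72, so extend:
-366 − 72 = -438;  -1108 − 438 = -1546;  -2598 − 1546 = -4144;  -5200 − 4144 = -9344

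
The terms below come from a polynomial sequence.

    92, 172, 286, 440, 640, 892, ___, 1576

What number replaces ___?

1202

Using the first 6 terms:
First differences: 80, 114, 154, 200, 252
Second differences: 34, 40, 46, 52
Third differences: 6, 6, 6
Constant third difference = 6.
Extend forward: 52 + 6 = 58;  252 + 58 = 310;  892 + 310 = 1202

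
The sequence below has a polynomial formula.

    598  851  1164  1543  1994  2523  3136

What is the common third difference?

Δ: 253, 313, 379, 451, 529, 613
Δ²: 60, 66, 72, 78, 84
Δ³: 6, 6, 6, 6

6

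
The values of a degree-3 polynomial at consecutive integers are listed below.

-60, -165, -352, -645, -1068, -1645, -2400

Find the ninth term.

-4540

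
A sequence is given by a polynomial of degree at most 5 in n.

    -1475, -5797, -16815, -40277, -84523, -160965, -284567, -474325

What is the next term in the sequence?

Δ: -4322, -11018, -23462, -44246, -76442, -123602, -189758
Δ²: -6696, -12444, -20784, -32196, -47160, -66156
Δ³: -5748, -8340, -11412, -14964, -18996
Δ⁴: -2592, -3072, -3552, -4032
Δ⁵: -480, -480, -480
Constant fifth difference = -480, so extend:
-4032 − 480 = -4512;  -18996 − 4512 = -23508;  -66156 − 23508 = -89664;  -189758 − 89664 = -279422;  -474325 − 279422 = -753747

-753747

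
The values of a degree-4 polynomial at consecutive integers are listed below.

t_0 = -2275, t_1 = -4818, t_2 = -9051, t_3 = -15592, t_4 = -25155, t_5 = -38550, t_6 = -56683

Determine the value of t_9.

-150010

D1: -2543, -4233, -6541, -9563, -13395, -18133
D2: -1690, -2308, -3022, -3832, -4738
D3: -618, -714, -810, -906
D4: -96, -96, -96
Constant fourth difference = -96, so extend:
-906 − 96 = -1002;  -4738 − 1002 = -5740;  -18133 − 5740 = -23873;  -56683 − 23873 = -80556
-1002 − 96 = -1098;  -5740 − 1098 = -6838;  -23873 − 6838 = -30711;  -80556 − 30711 = -111267
-1098 − 96 = -1194;  -6838 − 1194 = -8032;  -30711 − 8032 = -38743;  -111267 − 38743 = -150010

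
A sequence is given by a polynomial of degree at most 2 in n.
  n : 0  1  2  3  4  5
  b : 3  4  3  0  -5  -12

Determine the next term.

Δ: 1, -1, -3, -5, -7
Δ²: -2, -2, -2, -2
The second differences are constant (-2).
-7 − 2 = -9;  -12 − 9 = -21

-21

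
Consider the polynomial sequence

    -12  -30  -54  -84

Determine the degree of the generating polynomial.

2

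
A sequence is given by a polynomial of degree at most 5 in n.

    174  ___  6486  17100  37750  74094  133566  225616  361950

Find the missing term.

Using the last 7 terms:
First differences: 10614, 20650, 36344, 59472, 92050, 136334
Second differences: 10036, 15694, 23128, 32578, 44284
Third differences: 5658, 7434, 9450, 11706
Fourth differences: 1776, 2016, 2256
Fifth differences: 240, 240
Constant fifth difference = 240.
Extend backward: 1776 − 240 = 1536;  5658 − 1536 = 4122;  10036 − 4122 = 5914;  10614 − 5914 = 4700;  6486 − 4700 = 1786

1786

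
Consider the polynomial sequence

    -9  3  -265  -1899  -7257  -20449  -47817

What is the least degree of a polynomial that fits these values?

D1: 12, -268, -1634, -5358, -13192, -27368
D2: -280, -1366, -3724, -7834, -14176
D3: -1086, -2358, -4110, -6342
D4: -1272, -1752, -2232
D5: -480, -480
The fifth differences are constant, so the polynomial has degree 5.

5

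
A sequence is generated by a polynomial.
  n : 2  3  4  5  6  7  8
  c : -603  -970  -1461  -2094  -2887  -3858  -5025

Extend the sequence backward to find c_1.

Δ: -367  -491  -633  -793  -971  -1167
Δ²: -124  -142  -160  -178  -196
Δ³: -18  -18  -18  -18
The third differences are constant at -18.
Work back: -124 + 18 = -106;  -367 + 106 = -261;  -603 + 261 = -342

-342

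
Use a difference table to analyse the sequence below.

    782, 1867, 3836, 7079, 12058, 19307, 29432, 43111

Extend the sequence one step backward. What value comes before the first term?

263

Δ: 1085, 1969, 3243, 4979, 7249, 10125, 13679
Δ²: 884, 1274, 1736, 2270, 2876, 3554
Δ³: 390, 462, 534, 606, 678
Δ⁴: 72, 72, 72, 72
The fourth differences are constant at 72.
Work back: 390 − 72 = 318;  884 − 318 = 566;  1085 − 566 = 519;  782 − 519 = 263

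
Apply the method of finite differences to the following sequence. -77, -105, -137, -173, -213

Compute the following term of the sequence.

First differences: -28  -32  -36  -40
Second differences: -4  -4  -4
The second differences are constant (-4).
-40 − 4 = -44;  -213 − 44 = -257

-257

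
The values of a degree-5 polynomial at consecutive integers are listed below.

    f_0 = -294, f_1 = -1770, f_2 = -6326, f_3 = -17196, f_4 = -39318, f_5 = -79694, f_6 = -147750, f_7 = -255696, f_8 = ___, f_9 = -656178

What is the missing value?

Using the first 8 terms:
-1476, -4556, -10870, -22122, -40376, -68056, -107946
-3080, -6314, -11252, -18254, -27680, -39890
-3234, -4938, -7002, -9426, -12210
-1704, -2064, -2424, -2784
-360, -360, -360
Constant fifth difference = -360.
Extend forward: -2784 − 360 = -3144;  -12210 − 3144 = -15354;  -39890 − 15354 = -55244;  -107946 − 55244 = -163190;  -255696 − 163190 = -418886

-418886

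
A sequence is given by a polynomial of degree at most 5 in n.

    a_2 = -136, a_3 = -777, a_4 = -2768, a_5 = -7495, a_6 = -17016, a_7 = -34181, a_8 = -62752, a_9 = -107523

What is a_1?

Δ: -641  -1991  -4727  -9521  -17165  -28571  -44771
Δ²: -1350  -2736  -4794  -7644  -11406  -16200
Δ³: -1386  -2058  -2850  -3762  -4794
Δ⁴: -672  -792  -912  -1032
Δ⁵: -120  -120  -120
The fifth differences are constant at -120.
Work back: -672 + 120 = -552;  -1386 + 552 = -834;  -1350 + 834 = -516;  -641 + 516 = -125;  -136 + 125 = -11

-11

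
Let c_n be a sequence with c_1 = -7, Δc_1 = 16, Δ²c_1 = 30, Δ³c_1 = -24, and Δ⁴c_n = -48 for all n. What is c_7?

Build the table forward from the leading diagonal:
D4: -48, -48, -48, -48, -48, -48, -48
D3: -24, -72, -120, -168, -216, -264, -312
D2: 30, 6, -66, -186, -354, -570, -834
D1: 16, 46, 52, -14, -200, -554, -1124
c: -7, 9, 55, 107, 93, -107, -661

-661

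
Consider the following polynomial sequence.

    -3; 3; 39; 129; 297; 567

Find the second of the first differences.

36

Δ: 6, 36, 90, 168, 270
Δ²: 30, 54, 78, 102
Δ³: 24, 24, 24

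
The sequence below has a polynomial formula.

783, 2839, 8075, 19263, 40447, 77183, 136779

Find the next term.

228535

2056, 5236, 11188, 21184, 36736, 59596
3180, 5952, 9996, 15552, 22860
2772, 4044, 5556, 7308
1272, 1512, 1752
240, 240
Fifth differences constant at 240.
1752 + 240 = 1992;  7308 + 1992 = 9300;  22860 + 9300 = 32160;  59596 + 32160 = 91756;  136779 + 91756 = 228535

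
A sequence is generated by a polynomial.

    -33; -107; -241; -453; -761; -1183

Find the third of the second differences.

-96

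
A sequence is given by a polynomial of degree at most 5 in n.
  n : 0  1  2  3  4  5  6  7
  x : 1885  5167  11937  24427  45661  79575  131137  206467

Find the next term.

312957

D1: 3282  6770  12490  21234  33914  51562  75330
D2: 3488  5720  8744  12680  17648  23768
D3: 2232  3024  3936  4968  6120
D4: 792  912  1032  1152
D5: 120  120  120
Constant fifth difference = 120, so extend:
1152 + 120 = 1272;  6120 + 1272 = 7392;  23768 + 7392 = 31160;  75330 + 31160 = 106490;  206467 + 106490 = 312957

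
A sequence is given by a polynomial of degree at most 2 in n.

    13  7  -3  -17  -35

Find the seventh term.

-83

Δ: -6 , -10 , -14 , -18
Δ²: -4 , -4 , -4
The second differences are constant (-4).
-18 − 4 = -22;  -35 − 22 = -57
-22 − 4 = -26;  -57 − 26 = -83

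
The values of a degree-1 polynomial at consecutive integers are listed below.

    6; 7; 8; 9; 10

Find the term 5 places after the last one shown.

15

Δ: 1 , 1 , 1 , 1
First differences constant at 1.
10 + 1 = 11
11 + 1 = 12
12 + 1 = 13
13 + 1 = 14
14 + 1 = 15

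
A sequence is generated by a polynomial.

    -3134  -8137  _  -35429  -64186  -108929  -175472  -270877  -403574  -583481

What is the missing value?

-17972

Using the last 7 terms:
Δ: -28757, -44743, -66543, -95405, -132697, -179907
Δ²: -15986, -21800, -28862, -37292, -47210
Δ³: -5814, -7062, -8430, -9918
Δ⁴: -1248, -1368, -1488
Δ⁵: -120, -120
Constant fifth difference = -120.
Extend backward: -1248 + 120 = -1128;  -5814 + 1128 = -4686;  -15986 + 4686 = -11300;  -28757 + 11300 = -17457;  -35429 + 17457 = -17972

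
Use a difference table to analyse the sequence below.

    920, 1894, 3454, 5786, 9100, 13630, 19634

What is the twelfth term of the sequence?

82474

D1: 974, 1560, 2332, 3314, 4530, 6004
D2: 586, 772, 982, 1216, 1474
D3: 186, 210, 234, 258
D4: 24, 24, 24
Constant fourth difference = 24, so extend:
258 + 24 = 282;  1474 + 282 = 1756;  6004 + 1756 = 7760;  19634 + 7760 = 27394
282 + 24 = 306;  1756 + 306 = 2062;  7760 + 2062 = 9822;  27394 + 9822 = 37216
306 + 24 = 330;  2062 + 330 = 2392;  9822 + 2392 = 12214;  37216 + 12214 = 49430
330 + 24 = 354;  2392 + 354 = 2746;  12214 + 2746 = 14960;  49430 + 14960 = 64390
354 + 24 = 378;  2746 + 378 = 3124;  14960 + 3124 = 18084;  64390 + 18084 = 82474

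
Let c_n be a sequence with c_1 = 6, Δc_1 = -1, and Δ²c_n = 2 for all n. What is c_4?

Build the table forward from the leading diagonal:
Second differences: 2  2  2  2
First differences: -1  1  3  5
c: 6  5  6  9

9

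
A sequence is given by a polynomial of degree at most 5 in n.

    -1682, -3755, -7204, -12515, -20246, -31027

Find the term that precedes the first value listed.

-571

D1: -2073  -3449  -5311  -7731  -10781
D2: -1376  -1862  -2420  -3050
D3: -486  -558  -630
D4: -72  -72
The fourth differences are constant at -72.
Work back: -486 + 72 = -414;  -1376 + 414 = -962;  -2073 + 962 = -1111;  -1682 + 1111 = -571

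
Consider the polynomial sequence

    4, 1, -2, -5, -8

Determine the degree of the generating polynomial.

Δ: -3, -3, -3, -3
The first differences are constant, so the polynomial has degree 1.

1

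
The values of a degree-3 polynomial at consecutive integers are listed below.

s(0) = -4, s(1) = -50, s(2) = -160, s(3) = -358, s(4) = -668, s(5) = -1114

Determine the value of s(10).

-6224

Δ: -46  -110  -198  -310  -446
Δ²: -64  -88  -112  -136
Δ³: -24  -24  -24
Third differences constant at -24.
-136 − 24 = -160;  -446 − 160 = -606;  -1114 − 606 = -1720
-160 − 24 = -184;  -606 − 184 = -790;  -1720 − 790 = -2510
-184 − 24 = -208;  -790 − 208 = -998;  -2510 − 998 = -3508
-208 − 24 = -232;  -998 − 232 = -1230;  -3508 − 1230 = -4738
-232 − 24 = -256;  -1230 − 256 = -1486;  -4738 − 1486 = -6224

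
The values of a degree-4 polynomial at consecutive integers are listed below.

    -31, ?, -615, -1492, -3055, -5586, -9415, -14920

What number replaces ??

Using the last 6 terms:
Δ: -877, -1563, -2531, -3829, -5505
Δ²: -686, -968, -1298, -1676
Δ³: -282, -330, -378
Δ⁴: -48, -48
Constant fourth difference = -48.
Extend backward: -282 + 48 = -234;  -686 + 234 = -452;  -877 + 452 = -425;  -615 + 425 = -190

-190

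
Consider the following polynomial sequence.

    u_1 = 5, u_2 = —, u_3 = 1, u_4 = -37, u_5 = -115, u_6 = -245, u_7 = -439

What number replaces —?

Using the last 5 terms:
-38, -78, -130, -194
-40, -52, -64
-12, -12
Constant third difference = -12.
Extend backward: -40 + 12 = -28;  -38 + 28 = -10;  1 + 10 = 11

11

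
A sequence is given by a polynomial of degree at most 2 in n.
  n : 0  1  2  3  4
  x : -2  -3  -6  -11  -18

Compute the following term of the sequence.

-27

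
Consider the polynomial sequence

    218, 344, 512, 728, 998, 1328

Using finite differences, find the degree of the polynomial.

3

First differences: 126, 168, 216, 270, 330
Second differences: 42, 48, 54, 60
Third differences: 6, 6, 6
The third differences are constant, so the polynomial has degree 3.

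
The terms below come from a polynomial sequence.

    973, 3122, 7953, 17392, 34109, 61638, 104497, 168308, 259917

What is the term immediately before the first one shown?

204

D1: 2149  4831  9439  16717  27529  42859  63811  91609
D2: 2682  4608  7278  10812  15330  20952  27798
D3: 1926  2670  3534  4518  5622  6846
D4: 744  864  984  1104  1224
D5: 120  120  120  120
The fifth differences are constant at 120.
Work back: 744 − 120 = 624;  1926 − 624 = 1302;  2682 − 1302 = 1380;  2149 − 1380 = 769;  973 − 769 = 204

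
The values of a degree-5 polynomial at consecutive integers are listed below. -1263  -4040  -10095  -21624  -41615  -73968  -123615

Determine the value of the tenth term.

-443640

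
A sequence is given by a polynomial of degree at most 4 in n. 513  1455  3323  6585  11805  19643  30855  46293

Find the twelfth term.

170705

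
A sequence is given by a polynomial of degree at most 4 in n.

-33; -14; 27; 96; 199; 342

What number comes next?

Δ: 19 , 41 , 69 , 103 , 143
Δ²: 22 , 28 , 34 , 40
Δ³: 6 , 6 , 6
Third differences constant at 6.
40 + 6 = 46;  143 + 46 = 189;  342 + 189 = 531

531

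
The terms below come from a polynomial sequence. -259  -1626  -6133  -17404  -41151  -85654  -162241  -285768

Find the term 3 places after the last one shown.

D1: -1367  -4507  -11271  -23747  -44503  -76587  -123527
D2: -3140  -6764  -12476  -20756  -32084  -46940
D3: -3624  -5712  -8280  -11328  -14856
D4: -2088  -2568  -3048  -3528
D5: -480  -480  -480
Constant fifth difference = -480, so extend:
-3528 − 480 = -4008;  -14856 − 4008 = -18864;  -46940 − 18864 = -65804;  -123527 − 65804 = -189331;  -285768 − 189331 = -475099
-4008 − 480 = -4488;  -18864 − 4488 = -23352;  -65804 − 23352 = -89156;  -189331 − 89156 = -278487;  -475099 − 278487 = -753586
-4488 − 480 = -4968;  -23352 − 4968 = -28320;  -89156 − 28320 = -117476;  -278487 − 117476 = -395963;  -753586 − 395963 = -1149549

-1149549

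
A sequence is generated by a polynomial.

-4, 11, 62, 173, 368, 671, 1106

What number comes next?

1697

D1: 15, 51, 111, 195, 303, 435
D2: 36, 60, 84, 108, 132
D3: 24, 24, 24, 24
The third differences are constant (24).
132 + 24 = 156;  435 + 156 = 591;  1106 + 591 = 1697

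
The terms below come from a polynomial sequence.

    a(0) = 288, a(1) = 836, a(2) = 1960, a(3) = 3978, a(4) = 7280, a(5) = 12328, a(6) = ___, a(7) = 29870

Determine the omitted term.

Using the first 6 terms:
D1: 548, 1124, 2018, 3302, 5048
D2: 576, 894, 1284, 1746
D3: 318, 390, 462
D4: 72, 72
Constant fourth difference = 72.
Extend forward: 462 + 72 = 534;  1746 + 534 = 2280;  5048 + 2280 = 7328;  12328 + 7328 = 19656

19656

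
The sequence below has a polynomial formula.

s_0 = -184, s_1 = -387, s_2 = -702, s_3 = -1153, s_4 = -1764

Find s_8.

-6288

First differences: -203, -315, -451, -611
Second differences: -112, -136, -160
Third differences: -24, -24
Constant third difference = -24, so extend:
-160 − 24 = -184;  -611 − 184 = -795;  -1764 − 795 = -2559
-184 − 24 = -208;  -795 − 208 = -1003;  -2559 − 1003 = -3562
-208 − 24 = -232;  -1003 − 232 = -1235;  -3562 − 1235 = -4797
-232 − 24 = -256;  -1235 − 256 = -1491;  -4797 − 1491 = -6288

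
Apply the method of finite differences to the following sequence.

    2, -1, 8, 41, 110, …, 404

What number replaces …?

Using the first 5 terms:
First differences: -3  9  33  69
Second differences: 12  24  36
Third differences: 12  12
Constant third difference = 12.
Extend forward: 36 + 12 = 48;  69 + 48 = 117;  110 + 117 = 227

227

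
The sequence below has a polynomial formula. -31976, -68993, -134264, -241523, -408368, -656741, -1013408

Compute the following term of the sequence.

-1510439

First differences: -37017  -65271  -107259  -166845  -248373  -356667
Second differences: -28254  -41988  -59586  -81528  -108294
Third differences: -13734  -17598  -21942  -26766
Fourth differences: -3864  -4344  -4824
Fifth differences: -480  -480
Fifth differences constant at -480.
-4824 − 480 = -5304;  -26766 − 5304 = -32070;  -108294 − 32070 = -140364;  -356667 − 140364 = -497031;  -1013408 − 497031 = -1510439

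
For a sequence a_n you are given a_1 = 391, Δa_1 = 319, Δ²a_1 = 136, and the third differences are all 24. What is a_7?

Build the table forward from the leading diagonal:
Δ³: 24  24  24  24  24  24  24
Δ²: 136  160  184  208  232  256  280
Δ: 319  455  615  799  1007  1239  1495
a: 391  710  1165  1780  2579  3586  4825

4825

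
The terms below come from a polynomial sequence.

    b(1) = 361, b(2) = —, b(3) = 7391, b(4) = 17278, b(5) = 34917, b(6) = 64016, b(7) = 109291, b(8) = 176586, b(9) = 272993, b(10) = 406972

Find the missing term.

2436

Using the last 8 terms:
Δ: 9887, 17639, 29099, 45275, 67295, 96407, 133979
Δ²: 7752, 11460, 16176, 22020, 29112, 37572
Δ³: 3708, 4716, 5844, 7092, 8460
Δ⁴: 1008, 1128, 1248, 1368
Δ⁵: 120, 120, 120
Constant fifth difference = 120.
Extend backward: 1008 − 120 = 888;  3708 − 888 = 2820;  7752 − 2820 = 4932;  9887 − 4932 = 4955;  7391 − 4955 = 2436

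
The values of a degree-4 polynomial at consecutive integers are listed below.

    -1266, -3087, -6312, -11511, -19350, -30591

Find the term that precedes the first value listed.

-1821, -3225, -5199, -7839, -11241
-1404, -1974, -2640, -3402
-570, -666, -762
-96, -96
The fourth differences are constant at -96.
Work back: -570 + 96 = -474;  -1404 + 474 = -930;  -1821 + 930 = -891;  -1266 + 891 = -375

-375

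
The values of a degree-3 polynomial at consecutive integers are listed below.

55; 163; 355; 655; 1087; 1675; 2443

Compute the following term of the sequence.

3415

108, 192, 300, 432, 588, 768
84, 108, 132, 156, 180
24, 24, 24, 24
Third differences constant at 24.
180 + 24 = 204;  768 + 204 = 972;  2443 + 972 = 3415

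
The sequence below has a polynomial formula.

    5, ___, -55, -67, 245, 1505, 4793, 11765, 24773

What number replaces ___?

Using the last 7 terms:
D1: -12  312  1260  3288  6972  13008
D2: 324  948  2028  3684  6036
D3: 624  1080  1656  2352
D4: 456  576  696
D5: 120  120
Constant fifth difference = 120.
Extend backward: 456 − 120 = 336;  624 − 336 = 288;  324 − 288 = 36;  -12 − 36 = -48;  -55 + 48 = -7

-7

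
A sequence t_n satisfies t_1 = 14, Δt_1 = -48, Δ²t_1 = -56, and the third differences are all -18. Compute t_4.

Build the table forward from the leading diagonal:
Third differences: -18, -18, -18, -18
Second differences: -56, -74, -92, -110
First differences: -48, -104, -178, -270
t: 14, -34, -138, -316

-316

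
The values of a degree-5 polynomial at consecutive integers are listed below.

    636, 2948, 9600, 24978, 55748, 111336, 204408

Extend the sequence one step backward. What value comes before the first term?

78

Δ: 2312, 6652, 15378, 30770, 55588, 93072
Δ²: 4340, 8726, 15392, 24818, 37484
Δ³: 4386, 6666, 9426, 12666
Δ⁴: 2280, 2760, 3240
Δ⁵: 480, 480
The fifth differences are constant at 480.
Work back: 2280 − 480 = 1800;  4386 − 1800 = 2586;  4340 − 2586 = 1754;  2312 − 1754 = 558;  636 − 558 = 78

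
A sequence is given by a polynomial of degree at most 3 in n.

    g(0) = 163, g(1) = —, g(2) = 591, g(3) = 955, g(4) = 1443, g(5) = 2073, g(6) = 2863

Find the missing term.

Using the last 5 terms:
D1: 364, 488, 630, 790
D2: 124, 142, 160
D3: 18, 18
Constant third difference = 18.
Extend backward: 124 − 18 = 106;  364 − 106 = 258;  591 − 258 = 333

333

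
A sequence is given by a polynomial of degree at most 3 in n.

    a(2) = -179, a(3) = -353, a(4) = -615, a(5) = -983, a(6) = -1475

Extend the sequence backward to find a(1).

-75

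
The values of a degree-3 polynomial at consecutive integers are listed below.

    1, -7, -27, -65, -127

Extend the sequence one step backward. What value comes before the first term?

3

Δ: -8  -20  -38  -62
Δ²: -12  -18  -24
Δ³: -6  -6
The third differences are constant at -6.
Work back: -12 + 6 = -6;  -8 + 6 = -2;  1 + 2 = 3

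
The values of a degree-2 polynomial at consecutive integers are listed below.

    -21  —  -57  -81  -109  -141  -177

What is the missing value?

-37

Using the last 5 terms:
Δ: -24  -28  -32  -36
Δ²: -4  -4  -4
Constant second difference = -4.
Extend backward: -24 + 4 = -20;  -57 + 20 = -37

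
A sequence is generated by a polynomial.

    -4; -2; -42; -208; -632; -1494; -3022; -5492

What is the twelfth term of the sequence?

-31992

Δ: 2 , -40 , -166 , -424 , -862 , -1528 , -2470
Δ²: -42 , -126 , -258 , -438 , -666 , -942
Δ³: -84 , -132 , -180 , -228 , -276
Δ⁴: -48 , -48 , -48 , -48
Constant fourth difference = -48, so extend:
-276 − 48 = -324;  -942 − 324 = -1266;  -2470 − 1266 = -3736;  -5492 − 3736 = -9228
-324 − 48 = -372;  -1266 − 372 = -1638;  -3736 − 1638 = -5374;  -9228 − 5374 = -14602
-372 − 48 = -420;  -1638 − 420 = -2058;  -5374 − 2058 = -7432;  -14602 − 7432 = -22034
-420 − 48 = -468;  -2058 − 468 = -2526;  -7432 − 2526 = -9958;  -22034 − 9958 = -31992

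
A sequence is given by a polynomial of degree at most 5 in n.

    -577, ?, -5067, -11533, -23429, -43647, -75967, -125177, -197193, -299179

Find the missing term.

-1907

Using the last 8 terms:
-6466  -11896  -20218  -32320  -49210  -72016  -101986
-5430  -8322  -12102  -16890  -22806  -29970
-2892  -3780  -4788  -5916  -7164
-888  -1008  -1128  -1248
-120  -120  -120
Constant fifth difference = -120.
Extend backward: -888 + 120 = -768;  -2892 + 768 = -2124;  -5430 + 2124 = -3306;  -6466 + 3306 = -3160;  -5067 + 3160 = -1907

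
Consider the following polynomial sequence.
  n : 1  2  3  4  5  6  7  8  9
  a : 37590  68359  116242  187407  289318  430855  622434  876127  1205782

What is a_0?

D1: 30769  47883  71165  101911  141537  191579  253693  329655
D2: 17114  23282  30746  39626  50042  62114  75962
D3: 6168  7464  8880  10416  12072  13848
D4: 1296  1416  1536  1656  1776
D5: 120  120  120  120
The fifth differences are constant at 120.
Work back: 1296 − 120 = 1176;  6168 − 1176 = 4992;  17114 − 4992 = 12122;  30769 − 12122 = 18647;  37590 − 18647 = 18943

18943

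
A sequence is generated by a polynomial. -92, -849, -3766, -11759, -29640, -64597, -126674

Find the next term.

D1: -757, -2917, -7993, -17881, -34957, -62077
D2: -2160, -5076, -9888, -17076, -27120
D3: -2916, -4812, -7188, -10044
D4: -1896, -2376, -2856
D5: -480, -480
The fifth differences are constant (-480).
-2856 − 480 = -3336;  -10044 − 3336 = -13380;  -27120 − 13380 = -40500;  -62077 − 40500 = -102577;  -126674 − 102577 = -229251

-229251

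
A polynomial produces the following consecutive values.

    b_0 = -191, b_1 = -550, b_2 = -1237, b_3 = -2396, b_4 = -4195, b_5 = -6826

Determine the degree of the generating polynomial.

Δ: -359, -687, -1159, -1799, -2631
Δ²: -328, -472, -640, -832
Δ³: -144, -168, -192
Δ⁴: -24, -24
The fourth differences are constant, so the polynomial has degree 4.

4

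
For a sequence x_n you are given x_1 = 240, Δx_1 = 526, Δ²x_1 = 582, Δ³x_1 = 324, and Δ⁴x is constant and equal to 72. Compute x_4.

3888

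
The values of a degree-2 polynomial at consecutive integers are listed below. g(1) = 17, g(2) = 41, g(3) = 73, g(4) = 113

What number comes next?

161

Δ: 24, 32, 40
Δ²: 8, 8
The second differences are constant (8).
40 + 8 = 48;  113 + 48 = 161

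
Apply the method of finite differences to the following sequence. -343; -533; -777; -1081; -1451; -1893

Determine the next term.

First differences: -190, -244, -304, -370, -442
Second differences: -54, -60, -66, -72
Third differences: -6, -6, -6
Third differences constant at -6.
-72 − 6 = -78;  -442 − 78 = -520;  -1893 − 520 = -2413

-2413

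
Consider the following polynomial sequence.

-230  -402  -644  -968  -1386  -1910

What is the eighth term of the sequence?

-3324

First differences: -172, -242, -324, -418, -524
Second differences: -70, -82, -94, -106
Third differences: -12, -12, -12
Constant third difference = -12, so extend:
-106 − 12 = -118;  -524 − 118 = -642;  -1910 − 642 = -2552
-118 − 12 = -130;  -642 − 130 = -772;  -2552 − 772 = -3324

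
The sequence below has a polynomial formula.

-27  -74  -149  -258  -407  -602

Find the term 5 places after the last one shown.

-47 , -75 , -109 , -149 , -195
-28 , -34 , -40 , -46
-6 , -6 , -6
Third differences constant at -6.
-46 − 6 = -52;  -195 − 52 = -247;  -602 − 247 = -849
-52 − 6 = -58;  -247 − 58 = -305;  -849 − 305 = -1154
-58 − 6 = -64;  -305 − 64 = -369;  -1154 − 369 = -1523
-64 − 6 = -70;  -369 − 70 = -439;  -1523 − 439 = -1962
-70 − 6 = -76;  -439 − 76 = -515;  -1962 − 515 = -2477

-2477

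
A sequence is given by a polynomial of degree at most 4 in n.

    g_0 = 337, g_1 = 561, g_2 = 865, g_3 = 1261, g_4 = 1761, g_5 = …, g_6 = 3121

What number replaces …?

2377

Using the first 5 terms:
224, 304, 396, 500
80, 92, 104
12, 12
Constant third difference = 12.
Extend forward: 104 + 12 = 116;  500 + 116 = 616;  1761 + 616 = 2377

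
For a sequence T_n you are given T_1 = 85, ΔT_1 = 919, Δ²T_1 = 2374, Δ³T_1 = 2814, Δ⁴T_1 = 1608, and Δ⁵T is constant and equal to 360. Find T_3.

4297

Build the table forward from the leading diagonal:
Δ⁵: 360  360  360
Δ⁴: 1608  1968  2328
Δ³: 2814  4422  6390
Δ²: 2374  5188  9610
Δ: 919  3293  8481
T: 85  1004  4297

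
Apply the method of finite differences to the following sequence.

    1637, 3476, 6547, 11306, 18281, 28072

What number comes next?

1839, 3071, 4759, 6975, 9791
1232, 1688, 2216, 2816
456, 528, 600
72, 72
The fourth differences are constant (72).
600 + 72 = 672;  2816 + 672 = 3488;  9791 + 3488 = 13279;  28072 + 13279 = 41351

41351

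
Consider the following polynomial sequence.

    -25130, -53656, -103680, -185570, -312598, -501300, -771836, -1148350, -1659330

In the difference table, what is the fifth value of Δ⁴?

D1: -28526, -50024, -81890, -127028, -188702, -270536, -376514, -510980
D2: -21498, -31866, -45138, -61674, -81834, -105978, -134466
D3: -10368, -13272, -16536, -20160, -24144, -28488
D4: -2904, -3264, -3624, -3984, -4344
D5: -360, -360, -360, -360

-4344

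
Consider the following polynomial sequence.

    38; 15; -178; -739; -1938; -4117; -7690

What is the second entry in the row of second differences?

D1: -23, -193, -561, -1199, -2179, -3573
D2: -170, -368, -638, -980, -1394
D3: -198, -270, -342, -414
D4: -72, -72, -72

-368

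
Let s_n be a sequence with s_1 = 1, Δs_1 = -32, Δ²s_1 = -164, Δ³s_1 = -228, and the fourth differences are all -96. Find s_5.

Build the table forward from the leading diagonal:
Δ⁴: -96  -96  -96  -96  -96
Δ³: -228  -324  -420  -516  -612
Δ²: -164  -392  -716  -1136  -1652
Δ: -32  -196  -588  -1304  -2440
s: 1  -31  -227  -815  -2119

-2119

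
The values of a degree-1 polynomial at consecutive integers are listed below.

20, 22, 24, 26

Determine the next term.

First differences: 2 , 2 , 2
First differences constant at 2.
26 + 2 = 28

28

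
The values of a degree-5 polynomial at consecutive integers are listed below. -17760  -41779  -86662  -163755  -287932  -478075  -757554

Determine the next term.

-1154707

First differences: -24019 , -44883 , -77093 , -124177 , -190143 , -279479
Second differences: -20864 , -32210 , -47084 , -65966 , -89336
Third differences: -11346 , -14874 , -18882 , -23370
Fourth differences: -3528 , -4008 , -4488
Fifth differences: -480 , -480
Fifth differences constant at -480.
-4488 − 480 = -4968;  -23370 − 4968 = -28338;  -89336 − 28338 = -117674;  -279479 − 117674 = -397153;  -757554 − 397153 = -1154707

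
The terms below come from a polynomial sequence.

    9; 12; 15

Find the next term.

First differences: 3, 3
Constant first difference = 3, so extend:
15 + 3 = 18

18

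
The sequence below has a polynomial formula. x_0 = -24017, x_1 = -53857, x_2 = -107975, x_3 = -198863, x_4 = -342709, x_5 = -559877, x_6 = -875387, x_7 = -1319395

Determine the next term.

D1: -29840, -54118, -90888, -143846, -217168, -315510, -444008
D2: -24278, -36770, -52958, -73322, -98342, -128498
D3: -12492, -16188, -20364, -25020, -30156
D4: -3696, -4176, -4656, -5136
D5: -480, -480, -480
The fifth differences are constant (-480).
-5136 − 480 = -5616;  -30156 − 5616 = -35772;  -128498 − 35772 = -164270;  -444008 − 164270 = -608278;  -1319395 − 608278 = -1927673

-1927673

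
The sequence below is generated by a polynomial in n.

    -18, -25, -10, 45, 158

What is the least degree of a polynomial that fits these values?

3

D1: -7, 15, 55, 113
D2: 22, 40, 58
D3: 18, 18
The third differences are constant, so the polynomial has degree 3.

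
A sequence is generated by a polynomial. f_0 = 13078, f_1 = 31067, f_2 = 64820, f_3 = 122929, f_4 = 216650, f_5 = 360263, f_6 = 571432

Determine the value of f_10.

17989, 33753, 58109, 93721, 143613, 211169
15764, 24356, 35612, 49892, 67556
8592, 11256, 14280, 17664
2664, 3024, 3384
360, 360
Fifth differences constant at 360.
3384 + 360 = 3744;  17664 + 3744 = 21408;  67556 + 21408 = 88964;  211169 + 88964 = 300133;  571432 + 300133 = 871565
3744 + 360 = 4104;  21408 + 4104 = 25512;  88964 + 25512 = 114476;  300133 + 114476 = 414609;  871565 + 414609 = 1286174
4104 + 360 = 4464;  25512 + 4464 = 29976;  114476 + 29976 = 144452;  414609 + 144452 = 559061;  1286174 + 559061 = 1845235
4464 + 360 = 4824;  29976 + 4824 = 34800;  144452 + 34800 = 179252;  559061 + 179252 = 738313;  1845235 + 738313 = 2583548

2583548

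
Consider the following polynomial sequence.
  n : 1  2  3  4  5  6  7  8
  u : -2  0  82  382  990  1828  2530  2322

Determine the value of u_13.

2  82  300  608  838  702  -208
80  218  308  230  -136  -910
138  90  -78  -366  -774
-48  -168  -288  -408
-120  -120  -120
The fifth differences are constant (-120).
-408 − 120 = -528;  -774 − 528 = -1302;  -910 − 1302 = -2212;  -208 − 2212 = -2420;  2322 − 2420 = -98
-528 − 120 = -648;  -1302 − 648 = -1950;  -2212 − 1950 = -4162;  -2420 − 4162 = -6582;  -98 − 6582 = -6680
-648 − 120 = -768;  -1950 − 768 = -2718;  -4162 − 2718 = -6880;  -6582 − 6880 = -13462;  -6680 − 13462 = -20142
-768 − 120 = -888;  -2718 − 888 = -3606;  -6880 − 3606 = -10486;  -13462 − 10486 = -23948;  -20142 − 23948 = -44090
-888 − 120 = -1008;  -3606 − 1008 = -4614;  -10486 − 4614 = -15100;  -23948 − 15100 = -39048;  -44090 − 39048 = -83138

-83138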